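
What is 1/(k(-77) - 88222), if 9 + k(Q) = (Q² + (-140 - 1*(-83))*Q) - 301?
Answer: -1/78214 ≈ -1.2785e-5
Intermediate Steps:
k(Q) = -310 + Q² - 57*Q (k(Q) = -9 + ((Q² + (-140 - 1*(-83))*Q) - 301) = -9 + ((Q² + (-140 + 83)*Q) - 301) = -9 + ((Q² - 57*Q) - 301) = -9 + (-301 + Q² - 57*Q) = -310 + Q² - 57*Q)
1/(k(-77) - 88222) = 1/((-310 + (-77)² - 57*(-77)) - 88222) = 1/((-310 + 5929 + 4389) - 88222) = 1/(10008 - 88222) = 1/(-78214) = -1/78214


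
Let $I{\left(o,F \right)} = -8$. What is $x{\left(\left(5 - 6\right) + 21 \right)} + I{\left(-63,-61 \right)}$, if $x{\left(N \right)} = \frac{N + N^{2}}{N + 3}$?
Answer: $\frac{236}{23} \approx 10.261$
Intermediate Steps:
$x{\left(N \right)} = \frac{N + N^{2}}{3 + N}$
$x{\left(\left(5 - 6\right) + 21 \right)} + I{\left(-63,-61 \right)} = \frac{\left(\left(5 - 6\right) + 21\right) \left(1 + \left(\left(5 - 6\right) + 21\right)\right)}{3 + \left(\left(5 - 6\right) + 21\right)} - 8 = \frac{\left(-1 + 21\right) \left(1 + \left(-1 + 21\right)\right)}{3 + \left(-1 + 21\right)} - 8 = \frac{20 \left(1 + 20\right)}{3 + 20} - 8 = 20 \cdot \frac{1}{23} \cdot 21 - 8 = \frac{420}{23} - 8 = \frac{236}{23}$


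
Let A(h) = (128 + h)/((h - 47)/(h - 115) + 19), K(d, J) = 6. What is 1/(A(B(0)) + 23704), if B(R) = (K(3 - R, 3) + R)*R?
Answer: 279/6615256 ≈ 4.2175e-5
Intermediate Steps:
B(R) = R*(6 + R) (B(R) = (6 + R)*R = R*(6 + R))
A(h) = (128 + h)/(19 + (-47 + h)/(-115 + h)) (A(h) = (128 + h)/((-47 + h)/(-115 + h) + 19) = (128 + h)/(19 + (-47 + h)/(-115 + h)))
1/(A(B(0)) + 23704) = 1/((-14720 + (0*(6 + 0))² + 13*(0*(6 + 0)))/(4*(-558 + 5*(0*(6 + 0)))) + 23704) = 1/((-14720 + (0*6)² + 13*(0*6))/(4*(-558 + 5*(0*6))) + 23704) = 1/((-14720 + 0² + 13*0)/(4*(-558 + 5*0)) + 23704) = 1/((-14720 + 0 + 0)/(4*(-558 + 0)) + 23704) = 1/((¼)*(-14720)/(-558) + 23704) = 1/((¼)*(-1/558)*(-14720) + 23704) = 1/(1840/279 + 23704) = 1/(6615256/279) = 279/6615256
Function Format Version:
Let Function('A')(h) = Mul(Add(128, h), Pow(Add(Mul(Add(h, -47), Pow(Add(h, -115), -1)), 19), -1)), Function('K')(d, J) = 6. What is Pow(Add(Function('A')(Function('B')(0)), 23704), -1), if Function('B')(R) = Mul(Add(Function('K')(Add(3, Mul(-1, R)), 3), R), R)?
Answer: Rational(279, 6615256) ≈ 4.2175e-5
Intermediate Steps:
Function('B')(R) = Mul(R, Add(6, R)) (Function('B')(R) = Mul(Add(6, R), R) = Mul(R, Add(6, R)))
Function('A')(h) = Mul(Pow(Add(19, Mul(Pow(Add(-115, h), -1), Add(-47, h))), -1), Add(128, h)) (Function('A')(h) = Mul(Add(128, h), Pow(Add(Mul(Add(-47, h), Pow(Add(-115, h), -1)), 19), -1)) = Mul(Add(128, h), Pow(Add(Mul(Pow(Add(-115, h), -1), Add(-47, h)), 19), -1)) = Mul(Add(128, h), Pow(Add(19, Mul(Pow(Add(-115, h), -1), Add(-47, h))), -1)) = Mul(Pow(Add(19, Mul(Pow(Add(-115, h), -1), Add(-47, h))), -1), Add(128, h)))
Pow(Add(Function('A')(Function('B')(0)), 23704), -1) = Pow(Add(Mul(Rational(1, 4), Pow(Add(-558, Mul(5, Mul(0, Add(6, 0)))), -1), Add(-14720, Pow(Mul(0, Add(6, 0)), 2), Mul(13, Mul(0, Add(6, 0))))), 23704), -1) = Pow(Add(Mul(Rational(1, 4), Pow(Add(-558, Mul(5, Mul(0, 6))), -1), Add(-14720, Pow(Mul(0, 6), 2), Mul(13, Mul(0, 6)))), 23704), -1) = Pow(Add(Mul(Rational(1, 4), Pow(Add(-558, Mul(5, 0)), -1), Add(-14720, Pow(0, 2), Mul(13, 0))), 23704), -1) = Pow(Add(Mul(Rational(1, 4), Pow(Add(-558, 0), -1), Add(-14720, 0, 0)), 23704), -1) = Pow(Add(Mul(Rational(1, 4), Pow(-558, -1), -14720), 23704), -1) = Pow(Add(Mul(Rational(1, 4), Rational(-1, 558), -14720), 23704), -1) = Pow(Add(Rational(1840, 279), 23704), -1) = Pow(Rational(6615256, 279), -1) = Rational(279, 6615256)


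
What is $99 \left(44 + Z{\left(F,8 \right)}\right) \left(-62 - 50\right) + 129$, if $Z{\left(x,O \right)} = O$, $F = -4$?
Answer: $-576447$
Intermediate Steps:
$99 \left(44 + Z{\left(F,8 \right)}\right) \left(-62 - 50\right) + 129 = 99 \left(44 + 8\right) \left(-62 - 50\right) + 129 = 99 \cdot 52 \left(-112\right) + 129 = 99 \left(-5824\right) + 129 = -576576 + 129 = -576447$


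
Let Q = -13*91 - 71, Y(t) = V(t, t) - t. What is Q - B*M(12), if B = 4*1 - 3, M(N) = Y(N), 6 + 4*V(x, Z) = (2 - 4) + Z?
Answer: -1243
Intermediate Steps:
V(x, Z) = -2 + Z/4 (V(x, Z) = -3/2 + ((2 - 4) + Z)/4 = -3/2 + (-2 + Z)/4 = -3/2 + (-½ + Z/4) = -2 + Z/4)
Y(t) = -2 - 3*t/4 (Y(t) = (-2 + t/4) - t = -2 - 3*t/4)
M(N) = -2 - 3*N/4
B = 1 (B = 4 - 3 = 1)
Q = -1254 (Q = -1183 - 71 = -1254)
Q - B*M(12) = -1254 - (-2 - ¾*12) = -1254 - (-2 - 9) = -1254 - (-11) = -1254 - 1*(-11) = -1254 + 11 = -1243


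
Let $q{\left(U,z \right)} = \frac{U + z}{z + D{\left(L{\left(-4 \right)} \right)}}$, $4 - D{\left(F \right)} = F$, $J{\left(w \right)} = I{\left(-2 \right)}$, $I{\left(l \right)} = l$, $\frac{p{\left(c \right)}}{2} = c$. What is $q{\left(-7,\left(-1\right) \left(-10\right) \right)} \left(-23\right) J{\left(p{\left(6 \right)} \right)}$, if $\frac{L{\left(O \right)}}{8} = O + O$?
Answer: $\frac{23}{13} \approx 1.7692$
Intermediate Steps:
$p{\left(c \right)} = 2 c$
$L{\left(O \right)} = 16 O$ ($L{\left(O \right)} = 8 \left(O + O\right) = 8 \cdot 2 O = 16 O$)
$J{\left(w \right)} = -2$
$D{\left(F \right)} = 4 - F$
$q{\left(U,z \right)} = \frac{U + z}{68 + z}$ ($q{\left(U,z \right)} = \frac{U + z}{z - \left(-4 + 16 \left(-4\right)\right)} = \frac{U + z}{z + \left(4 - -64\right)} = \frac{U + z}{z + \left(4 + 64\right)} = \frac{U + z}{z + 68} = \frac{U + z}{68 + z}$)
$q{\left(-7,\left(-1\right) \left(-10\right) \right)} \left(-23\right) J{\left(p{\left(6 \right)} \right)} = \frac{-7 - -10}{68 - -10} \left(-23\right) \left(-2\right) = \frac{-7 + 10}{68 + 10} \left(-23\right) \left(-2\right) = \frac{1}{78} \cdot 3 \left(-23\right) \left(-2\right) = \frac{1}{26} \left(-23\right) \left(-2\right) = \left(- \frac{23}{26}\right) \left(-2\right) = \frac{23}{13}$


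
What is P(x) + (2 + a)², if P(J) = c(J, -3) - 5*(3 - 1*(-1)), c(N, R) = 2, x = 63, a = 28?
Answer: 882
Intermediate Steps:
P(J) = -18 (P(J) = 2 - 5*(3 - 1*(-1)) = 2 - 5*(3 + 1) = 2 - 5*4 = 2 - 20 = -18)
P(x) + (2 + a)² = -18 + (2 + 28)² = -18 + 30² = -18 + 900 = 882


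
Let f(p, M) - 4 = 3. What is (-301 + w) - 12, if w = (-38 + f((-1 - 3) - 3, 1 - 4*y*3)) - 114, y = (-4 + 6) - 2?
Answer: -458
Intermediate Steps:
y = 0 (y = 2 - 2 = 0)
f(p, M) = 7 (f(p, M) = 4 + 3 = 7)
w = -145 (w = (-38 + 7) - 114 = -31 - 114 = -145)
(-301 + w) - 12 = (-301 - 145) - 12 = -446 - 12 = -458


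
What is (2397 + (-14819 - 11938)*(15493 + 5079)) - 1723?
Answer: -550444330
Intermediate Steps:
(2397 + (-14819 - 11938)*(15493 + 5079)) - 1723 = (2397 - 26757*20572) - 1723 = (2397 - 550445004) - 1723 = -550442607 - 1723 = -550444330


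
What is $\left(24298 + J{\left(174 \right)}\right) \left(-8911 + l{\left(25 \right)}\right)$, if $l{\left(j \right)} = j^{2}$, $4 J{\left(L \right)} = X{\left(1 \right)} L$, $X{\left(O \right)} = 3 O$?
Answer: $-202414551$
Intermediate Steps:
$J{\left(L \right)} = \frac{3 L}{4}$ ($J{\left(L \right)} = \frac{3 \cdot 1 L}{4} = \frac{3 L}{4}$)
$\left(24298 + J{\left(174 \right)}\right) \left(-8911 + l{\left(25 \right)}\right) = \left(24298 + \frac{3}{4} \cdot 174\right) \left(-8911 + 25^{2}\right) = \left(24298 + \frac{261}{2}\right) \left(-8911 + 625\right) = \frac{48857}{2} \left(-8286\right) = -202414551$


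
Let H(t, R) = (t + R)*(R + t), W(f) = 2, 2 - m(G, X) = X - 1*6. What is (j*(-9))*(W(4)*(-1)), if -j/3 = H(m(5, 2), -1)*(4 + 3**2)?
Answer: -17550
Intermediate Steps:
m(G, X) = 8 - X (m(G, X) = 2 - (X - 1*6) = 2 - (X - 6) = 2 - (-6 + X) = 2 + (6 - X) = 8 - X)
H(t, R) = (R + t)**2 (H(t, R) = (R + t)*(R + t) = (R + t)**2)
j = -975 (j = -3*(-1 + (8 - 1*2))**2*(4 + 3**2) = -3*(-1 + (8 - 2))**2*(4 + 9) = -3*(-1 + 6)**2*13 = -3*5**2*13 = -75*13 = -3*325 = -975)
(j*(-9))*(W(4)*(-1)) = (-975*(-9))*(2*(-1)) = 8775*(-2) = -17550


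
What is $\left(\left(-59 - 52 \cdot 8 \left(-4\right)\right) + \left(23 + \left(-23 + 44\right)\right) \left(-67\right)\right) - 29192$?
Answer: $-30535$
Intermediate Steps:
$\left(\left(-59 - 52 \cdot 8 \left(-4\right)\right) + \left(23 + \left(-23 + 44\right)\right) \left(-67\right)\right) - 29192 = \left(\left(-59 - -1664\right) + \left(23 + 21\right) \left(-67\right)\right) - 29192 = \left(\left(-59 + 1664\right) + 44 \left(-67\right)\right) - 29192 = \left(1605 - 2948\right) - 29192 = -1343 - 29192 = -30535$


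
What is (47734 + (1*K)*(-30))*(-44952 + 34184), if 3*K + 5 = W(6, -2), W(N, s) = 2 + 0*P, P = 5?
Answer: -514322752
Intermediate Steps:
W(N, s) = 2 (W(N, s) = 2 + 0*5 = 2 + 0 = 2)
K = -1 (K = -5/3 + (1/3)*2 = -5/3 + 2/3 = -1)
(47734 + (1*K)*(-30))*(-44952 + 34184) = (47734 + (1*(-1))*(-30))*(-44952 + 34184) = (47734 - 1*(-30))*(-10768) = (47734 + 30)*(-10768) = 47764*(-10768) = -514322752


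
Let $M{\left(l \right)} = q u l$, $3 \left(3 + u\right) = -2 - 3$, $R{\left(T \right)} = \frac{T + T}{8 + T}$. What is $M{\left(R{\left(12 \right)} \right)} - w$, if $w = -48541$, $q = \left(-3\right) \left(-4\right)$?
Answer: $\frac{242369}{5} \approx 48474.0$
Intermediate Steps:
$R{\left(T \right)} = \frac{2 T}{8 + T}$
$u = - \frac{14}{3}$ ($u = -3 + \frac{-2 - 3}{3} = -3 + \frac{1}{3} \left(-5\right) = -3 - \frac{5}{3} = - \frac{14}{3} \approx -4.6667$)
$q = 12$
$M{\left(l \right)} = - 56 l$ ($M{\left(l \right)} = 12 \left(- \frac{14}{3}\right) l = - 56 l$)
$M{\left(R{\left(12 \right)} \right)} - w = - 56 \cdot 2 \cdot 12 \frac{1}{8 + 12} - -48541 = - 56 \cdot 2 \cdot 12 \cdot \frac{1}{20} + 48541 = \left(-56\right) \frac{6}{5} + 48541 = - \frac{336}{5} + 48541 = \frac{242369}{5}$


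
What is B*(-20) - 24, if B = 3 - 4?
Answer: -4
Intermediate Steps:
B = -1
B*(-20) - 24 = -1*(-20) - 24 = 20 - 24 = -4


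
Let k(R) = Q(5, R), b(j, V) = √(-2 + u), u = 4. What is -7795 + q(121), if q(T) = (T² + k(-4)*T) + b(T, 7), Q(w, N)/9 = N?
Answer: 2490 + √2 ≈ 2491.4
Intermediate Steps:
Q(w, N) = 9*N
b(j, V) = √2 (b(j, V) = √(-2 + 4) = √2)
k(R) = 9*R
q(T) = √2 + T² - 36*T (q(T) = (T² + (9*(-4))*T) + √2 = (T² - 36*T) + √2 = √2 + T² - 36*T)
-7795 + q(121) = -7795 + (√2 + 121² - 36*121) = -7795 + (√2 + 14641 - 4356) = -7795 + (10285 + √2) = 2490 + √2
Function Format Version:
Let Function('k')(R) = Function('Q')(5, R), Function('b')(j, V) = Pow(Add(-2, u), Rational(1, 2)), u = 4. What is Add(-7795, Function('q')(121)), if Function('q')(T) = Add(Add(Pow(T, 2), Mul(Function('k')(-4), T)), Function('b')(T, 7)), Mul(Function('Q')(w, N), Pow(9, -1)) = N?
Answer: Add(2490, Pow(2, Rational(1, 2))) ≈ 2491.4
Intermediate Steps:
Function('Q')(w, N) = Mul(9, N)
Function('b')(j, V) = Pow(2, Rational(1, 2)) (Function('b')(j, V) = Pow(Add(-2, 4), Rational(1, 2)) = Pow(2, Rational(1, 2)))
Function('k')(R) = Mul(9, R)
Function('q')(T) = Add(Pow(2, Rational(1, 2)), Pow(T, 2), Mul(-36, T)) (Function('q')(T) = Add(Add(Pow(T, 2), Mul(Mul(9, -4), T)), Pow(2, Rational(1, 2))) = Add(Add(Pow(T, 2), Mul(-36, T)), Pow(2, Rational(1, 2))) = Add(Pow(2, Rational(1, 2)), Pow(T, 2), Mul(-36, T)))
Add(-7795, Function('q')(121)) = Add(-7795, Add(Pow(2, Rational(1, 2)), Pow(121, 2), Mul(-36, 121))) = Add(-7795, Add(Pow(2, Rational(1, 2)), 14641, -4356)) = Add(-7795, Add(10285, Pow(2, Rational(1, 2)))) = Add(2490, Pow(2, Rational(1, 2)))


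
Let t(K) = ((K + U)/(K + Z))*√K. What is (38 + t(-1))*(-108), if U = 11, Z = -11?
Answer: -4104 + 90*I ≈ -4104.0 + 90.0*I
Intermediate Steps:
t(K) = √K*(11 + K)/(-11 + K) (t(K) = ((K + 11)/(K - 11))*√K = ((11 + K)/(-11 + K))*√K = √K*(11 + K)/(-11 + K))
(38 + t(-1))*(-108) = (38 + √(-1)*(11 - 1)/(-11 - 1))*(-108) = (38 + I*10/(-12))*(-108) = (38 + I*(-1/12)*10)*(-108) = (38 - 5*I/6)*(-108) = -4104 + 90*I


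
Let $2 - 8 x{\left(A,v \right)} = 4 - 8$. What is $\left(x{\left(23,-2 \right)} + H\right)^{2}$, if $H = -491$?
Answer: $\frac{3845521}{16} \approx 2.4035 \cdot 10^{5}$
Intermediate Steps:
$x{\left(A,v \right)} = \frac{3}{4}$ ($x{\left(A,v \right)} = \frac{1}{4} - \frac{4 - 8}{8} = \frac{1}{4} - - \frac{1}{2} = \frac{1}{4} + \frac{1}{2} = \frac{3}{4}$)
$\left(x{\left(23,-2 \right)} + H\right)^{2} = \left(\frac{3}{4} - 491\right)^{2} = \left(- \frac{1961}{4}\right)^{2} = \frac{3845521}{16}$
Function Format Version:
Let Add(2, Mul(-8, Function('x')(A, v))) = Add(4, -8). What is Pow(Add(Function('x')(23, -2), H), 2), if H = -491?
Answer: Rational(3845521, 16) ≈ 2.4035e+5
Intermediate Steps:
Function('x')(A, v) = Rational(3, 4) (Function('x')(A, v) = Add(Rational(1, 4), Mul(Rational(-1, 8), Add(4, -8))) = Add(Rational(1, 4), Mul(Rational(-1, 8), -4)) = Add(Rational(1, 4), Rational(1, 2)) = Rational(3, 4))
Pow(Add(Function('x')(23, -2), H), 2) = Pow(Add(Rational(3, 4), -491), 2) = Pow(Rational(-1961, 4), 2) = Rational(3845521, 16)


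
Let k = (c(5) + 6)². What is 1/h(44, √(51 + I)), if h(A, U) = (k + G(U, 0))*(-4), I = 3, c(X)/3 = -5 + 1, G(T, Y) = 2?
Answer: -1/152 ≈ -0.0065789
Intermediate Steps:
c(X) = -12 (c(X) = 3*(-5 + 1) = 3*(-4) = -12)
k = 36 (k = (-12 + 6)² = (-6)² = 36)
h(A, U) = -152 (h(A, U) = (36 + 2)*(-4) = 38*(-4) = -152)
1/h(44, √(51 + I)) = 1/(-152) = -1/152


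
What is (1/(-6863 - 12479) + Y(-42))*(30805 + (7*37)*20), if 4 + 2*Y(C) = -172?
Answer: -61249960545/19342 ≈ -3.1667e+6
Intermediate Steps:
Y(C) = -88 (Y(C) = -2 + (1/2)*(-172) = -2 - 86 = -88)
(1/(-6863 - 12479) + Y(-42))*(30805 + (7*37)*20) = (1/(-6863 - 12479) - 88)*(30805 + (7*37)*20) = (1/(-19342) - 88)*(30805 + 259*20) = (-1/19342 - 88)*(30805 + 5180) = -1702097/19342*35985 = -61249960545/19342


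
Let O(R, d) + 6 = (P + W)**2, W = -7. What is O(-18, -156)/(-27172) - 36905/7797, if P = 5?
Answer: -501383533/105930042 ≈ -4.7332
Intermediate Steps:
O(R, d) = -2 (O(R, d) = -6 + (5 - 7)**2 = -6 + (-2)**2 = -6 + 4 = -2)
O(-18, -156)/(-27172) - 36905/7797 = -2/(-27172) - 36905/7797 = -2*(-1/27172) - 36905*1/7797 = 1/13586 - 36905/7797 = -501383533/105930042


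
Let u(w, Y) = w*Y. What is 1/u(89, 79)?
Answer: 1/7031 ≈ 0.00014223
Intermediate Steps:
u(w, Y) = Y*w
1/u(89, 79) = 1/(79*89) = 1/7031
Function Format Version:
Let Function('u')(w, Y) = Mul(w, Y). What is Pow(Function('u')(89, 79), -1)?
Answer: Rational(1, 7031) ≈ 0.00014223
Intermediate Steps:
Function('u')(w, Y) = Mul(Y, w)
Pow(Function('u')(89, 79), -1) = Pow(Mul(79, 89), -1) = Pow(7031, -1) = Rational(1, 7031)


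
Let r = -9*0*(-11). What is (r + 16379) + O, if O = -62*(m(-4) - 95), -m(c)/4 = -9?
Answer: 20037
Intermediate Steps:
m(c) = 36 (m(c) = -4*(-9) = 36)
O = 3658 (O = -62*(36 - 95) = -62*(-59) = 3658)
r = 0 (r = 0*(-11) = 0)
(r + 16379) + O = (0 + 16379) + 3658 = 16379 + 3658 = 20037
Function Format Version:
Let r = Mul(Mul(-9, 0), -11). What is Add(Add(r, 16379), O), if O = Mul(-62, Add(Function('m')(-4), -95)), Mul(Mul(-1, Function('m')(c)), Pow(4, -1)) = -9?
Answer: 20037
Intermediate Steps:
Function('m')(c) = 36 (Function('m')(c) = Mul(-4, -9) = 36)
O = 3658 (O = Mul(-62, Add(36, -95)) = Mul(-62, -59) = 3658)
r = 0 (r = Mul(0, -11) = 0)
Add(Add(r, 16379), O) = Add(Add(0, 16379), 3658) = Add(16379, 3658) = 20037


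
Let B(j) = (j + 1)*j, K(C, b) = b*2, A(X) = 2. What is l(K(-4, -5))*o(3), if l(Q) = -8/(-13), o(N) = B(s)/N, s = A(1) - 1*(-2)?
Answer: 160/39 ≈ 4.1026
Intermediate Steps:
K(C, b) = 2*b
s = 4 (s = 2 - 1*(-2) = 2 + 2 = 4)
B(j) = j*(1 + j) (B(j) = (1 + j)*j = j*(1 + j))
o(N) = 20/N (o(N) = (4*(1 + 4))/N = (4*5)/N = 20/N)
l(Q) = 8/13 (l(Q) = -8*(-1/13) = 8/13)
l(K(-4, -5))*o(3) = 8*(20/3)/13 = 8*(20*(1/3))/13 = (8/13)*(20/3) = 160/39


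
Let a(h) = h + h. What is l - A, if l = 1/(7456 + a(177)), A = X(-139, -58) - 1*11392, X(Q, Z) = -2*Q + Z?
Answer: 87253321/7810 ≈ 11172.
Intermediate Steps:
X(Q, Z) = Z - 2*Q
a(h) = 2*h
A = -11172 (A = (-58 - 2*(-139)) - 1*11392 = (-58 + 278) - 11392 = 220 - 11392 = -11172)
l = 1/7810 (l = 1/(7456 + 2*177) = 1/(7456 + 354) = 1/7810 ≈ 0.00012804)
l - A = 1/7810 - 1*(-11172) = 1/7810 + 11172 = 87253321/7810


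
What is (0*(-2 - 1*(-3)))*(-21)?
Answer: 0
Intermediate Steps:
(0*(-2 - 1*(-3)))*(-21) = (0*(-2 + 3))*(-21) = (0*1)*(-21) = 0*(-21) = 0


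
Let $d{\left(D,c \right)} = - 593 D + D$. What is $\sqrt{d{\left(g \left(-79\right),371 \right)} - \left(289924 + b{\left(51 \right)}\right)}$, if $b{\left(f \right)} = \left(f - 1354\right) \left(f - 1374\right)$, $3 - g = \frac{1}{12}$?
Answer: $\frac{i \sqrt{16896477}}{3} \approx 1370.2 i$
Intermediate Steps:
$g = \frac{35}{12}$ ($g = 3 - \frac{1}{12} = \frac{35}{12} \approx 2.9167$)
$b{\left(f \right)} = \left(-1374 + f\right) \left(-1354 + f\right)$ ($b{\left(f \right)} = \left(-1354 + f\right) \left(-1374 + f\right) = \left(-1374 + f\right) \left(-1354 + f\right)$)
$d{\left(D,c \right)} = - 592 D$
$\sqrt{d{\left(g \left(-79\right),371 \right)} - \left(289924 + b{\left(51 \right)}\right)} = \sqrt{- 592 \cdot \frac{35}{12} \left(-79\right) - \left(2152921 - 139128\right)} = \sqrt{\left(-592\right) \left(- \frac{2765}{12}\right) - 2013793} = \sqrt{\frac{409220}{3} - 2013793} = \sqrt{- \frac{5632159}{3}} = \frac{i \sqrt{16896477}}{3}$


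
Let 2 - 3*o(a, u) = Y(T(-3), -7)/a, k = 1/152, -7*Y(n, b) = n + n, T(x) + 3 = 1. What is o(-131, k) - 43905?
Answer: -120780817/2751 ≈ -43904.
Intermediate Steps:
T(x) = -2 (T(x) = -3 + 1 = -2)
Y(n, b) = -2*n/7 (Y(n, b) = -(n + n)/7 = -2*n/7)
k = 1/152 ≈ 0.0065789
o(a, u) = 2/3 - 4/(21*a) (o(a, u) = 2/3 - (-2/7*(-2))/(3*a) = 2/3 - 4/(21*a))
o(-131, k) - 43905 = (2/21)*(-2 + 7*(-131))/(-131) - 43905 = (2/21)*(-1/131)*(-2 - 917) - 43905 = (2/21)*(-1/131)*(-919) - 43905 = 1838/2751 - 43905 = -120780817/2751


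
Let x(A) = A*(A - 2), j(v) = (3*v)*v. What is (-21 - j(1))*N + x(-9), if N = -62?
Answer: 1587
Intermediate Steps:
j(v) = 3*v²
x(A) = A*(-2 + A)
(-21 - j(1))*N + x(-9) = (-21 - 3*1²)*(-62) - 9*(-2 - 9) = (-21 - 3)*(-62) - 9*(-11) = (-21 - 1*3)*(-62) + 99 = (-21 - 3)*(-62) + 99 = -24*(-62) + 99 = 1488 + 99 = 1587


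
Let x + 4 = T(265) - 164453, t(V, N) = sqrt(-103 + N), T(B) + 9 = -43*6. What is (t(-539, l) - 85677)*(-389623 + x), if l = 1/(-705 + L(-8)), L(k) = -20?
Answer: 47494787919 - 7760858*I*sqrt(11049)/145 ≈ 4.7495e+10 - 5.626e+6*I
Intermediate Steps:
T(B) = -267 (T(B) = -9 - 43*6 = -9 - 258 = -267)
l = -1/725 (l = 1/(-705 - 20) = 1/(-725) = -1/725 ≈ -0.0013793)
x = -164724 (x = -4 + (-267 - 164453) = -4 - 164720 = -164724)
(t(-539, l) - 85677)*(-389623 + x) = (sqrt(-103 - 1/725) - 85677)*(-389623 - 164724) = (sqrt(-74676/725) - 85677)*(-554347) = (14*I*sqrt(11049)/145 - 85677)*(-554347) = (-85677 + 14*I*sqrt(11049)/145)*(-554347) = 47494787919 - 7760858*I*sqrt(11049)/145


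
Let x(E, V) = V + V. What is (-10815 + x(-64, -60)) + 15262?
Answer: 4327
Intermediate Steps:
x(E, V) = 2*V
(-10815 + x(-64, -60)) + 15262 = (-10815 + 2*(-60)) + 15262 = (-10815 - 120) + 15262 = -10935 + 15262 = 4327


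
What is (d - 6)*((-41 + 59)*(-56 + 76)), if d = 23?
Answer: 6120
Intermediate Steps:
(d - 6)*((-41 + 59)*(-56 + 76)) = (23 - 6)*((-41 + 59)*(-56 + 76)) = 17*(18*20) = 17*360 = 6120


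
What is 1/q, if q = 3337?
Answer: 1/3337 ≈ 0.00029967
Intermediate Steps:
1/q = 1/3337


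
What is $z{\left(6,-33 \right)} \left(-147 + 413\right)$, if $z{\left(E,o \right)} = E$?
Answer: $1596$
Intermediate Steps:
$z{\left(6,-33 \right)} \left(-147 + 413\right) = 6 \left(-147 + 413\right) = 6 \cdot 266 = 1596$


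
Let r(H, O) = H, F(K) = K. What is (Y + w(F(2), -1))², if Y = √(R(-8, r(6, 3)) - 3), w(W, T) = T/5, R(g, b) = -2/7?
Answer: (7 - 5*I*√161)²/1225 ≈ -3.2457 - 0.72506*I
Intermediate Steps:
R(g, b) = -2/7 (R(g, b) = -2*⅐ = -2/7)
w(W, T) = T/5 (w(W, T) = T*(⅕) = T/5)
Y = I*√161/7 (Y = √(-2/7 - 3) = √(-23/7) = I*√161/7 ≈ 1.8127*I)
(Y + w(F(2), -1))² = (I*√161/7 + (⅕)*(-1))² = (I*√161/7 - ⅕)² = (-⅕ + I*√161/7)²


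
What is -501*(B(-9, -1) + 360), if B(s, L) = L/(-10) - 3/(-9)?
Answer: -1805771/10 ≈ -1.8058e+5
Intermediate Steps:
B(s, L) = ⅓ - L/10 (B(s, L) = L*(-⅒) - 3*(-⅑) = -L/10 + ⅓ = ⅓ - L/10)
-501*(B(-9, -1) + 360) = -501*((⅓ - ⅒*(-1)) + 360) = -501*((⅓ + ⅒) + 360) = -501*(13/30 + 360) = -501*10813/30 = -1805771/10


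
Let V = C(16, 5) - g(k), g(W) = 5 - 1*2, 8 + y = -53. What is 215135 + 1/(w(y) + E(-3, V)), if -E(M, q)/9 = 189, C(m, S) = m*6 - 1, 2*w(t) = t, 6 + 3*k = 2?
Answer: 745012503/3463 ≈ 2.1514e+5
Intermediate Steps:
y = -61 (y = -8 - 53 = -61)
k = -4/3 (k = -2 + (1/3)*2 = -2 + 2/3 = -4/3 ≈ -1.3333)
w(t) = t/2
C(m, S) = -1 + 6*m (C(m, S) = 6*m - 1 = -1 + 6*m)
g(W) = 3 (g(W) = 5 - 2 = 3)
V = 92 (V = (-1 + 6*16) - 1*3 = (-1 + 96) - 3 = 95 - 3 = 92)
E(M, q) = -1701 (E(M, q) = -9*189 = -1701)
215135 + 1/(w(y) + E(-3, V)) = 215135 + 1/((1/2)*(-61) - 1701) = 215135 + 1/(-61/2 - 1701) = 215135 + 1/(-3463/2) = 215135 - 2/3463 = 745012503/3463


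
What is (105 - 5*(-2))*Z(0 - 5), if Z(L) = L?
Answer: -575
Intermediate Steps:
(105 - 5*(-2))*Z(0 - 5) = (105 - 5*(-2))*(0 - 5) = (105 + 10)*(-5) = 115*(-5) = -575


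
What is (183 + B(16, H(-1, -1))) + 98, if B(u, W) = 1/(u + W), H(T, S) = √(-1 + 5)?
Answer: 5059/18 ≈ 281.06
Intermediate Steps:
H(T, S) = 2 (H(T, S) = √4 = 2)
B(u, W) = 1/(W + u)
(183 + B(16, H(-1, -1))) + 98 = (183 + 1/(2 + 16)) + 98 = (183 + 1/18) + 98 = 3295/18 + 98 = 5059/18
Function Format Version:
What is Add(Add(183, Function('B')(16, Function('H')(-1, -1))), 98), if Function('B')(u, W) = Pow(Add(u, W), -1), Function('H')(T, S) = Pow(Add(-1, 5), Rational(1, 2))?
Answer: Rational(5059, 18) ≈ 281.06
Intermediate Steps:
Function('H')(T, S) = 2 (Function('H')(T, S) = Pow(4, Rational(1, 2)) = 2)
Function('B')(u, W) = Pow(Add(W, u), -1)
Add(Add(183, Function('B')(16, Function('H')(-1, -1))), 98) = Add(Add(183, Pow(Add(2, 16), -1)), 98) = Add(Add(183, Pow(18, -1)), 98) = Add(Add(183, Rational(1, 18)), 98) = Add(Rational(3295, 18), 98) = Rational(5059, 18)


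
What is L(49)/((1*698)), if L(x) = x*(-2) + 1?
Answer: -97/698 ≈ -0.13897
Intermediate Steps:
L(x) = 1 - 2*x (L(x) = -2*x + 1 = 1 - 2*x)
L(49)/((1*698)) = (1 - 2*49)/((1*698)) = (1 - 98)/698 = -97*1/698 = -97/698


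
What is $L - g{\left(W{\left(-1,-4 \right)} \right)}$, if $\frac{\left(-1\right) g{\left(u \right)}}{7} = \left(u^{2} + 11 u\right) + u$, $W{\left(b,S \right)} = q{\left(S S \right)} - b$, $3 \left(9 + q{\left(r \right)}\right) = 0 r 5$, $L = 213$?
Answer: $-11$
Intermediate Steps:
$q{\left(r \right)} = -9$ ($q{\left(r \right)} = -9 + \frac{0 r 5}{3} = -9 + \frac{0 \cdot 5}{3} = -9 + \frac{1}{3} \cdot 0 = -9 + 0 = -9$)
$W{\left(b,S \right)} = -9 - b$
$g{\left(u \right)} = - 84 u - 7 u^{2}$ ($g{\left(u \right)} = - 7 \left(\left(u^{2} + 11 u\right) + u\right) = - 7 \left(u^{2} + 12 u\right) = - 84 u - 7 u^{2}$)
$L - g{\left(W{\left(-1,-4 \right)} \right)} = 213 - - 7 \left(-9 - -1\right) \left(12 - 8\right) = 213 - - 7 \left(-9 + 1\right) \left(12 + \left(-9 + 1\right)\right) = 213 - \left(-7\right) \left(-8\right) \left(12 - 8\right) = 213 - \left(-7\right) \left(-8\right) 4 = 213 - 224 = -11$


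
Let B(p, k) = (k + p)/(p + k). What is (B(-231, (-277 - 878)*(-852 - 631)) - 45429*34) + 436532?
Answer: -1108053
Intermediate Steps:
B(p, k) = 1 (B(p, k) = (k + p)/(k + p) = 1)
(B(-231, (-277 - 878)*(-852 - 631)) - 45429*34) + 436532 = (1 - 45429*34) + 436532 = (1 - 1544586) + 436532 = -1544585 + 436532 = -1108053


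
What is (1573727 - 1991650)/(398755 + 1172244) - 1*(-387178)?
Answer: 608255832899/1570999 ≈ 3.8718e+5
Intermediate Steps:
(1573727 - 1991650)/(398755 + 1172244) - 1*(-387178) = -417923/1570999 + 387178 = 608255832899/1570999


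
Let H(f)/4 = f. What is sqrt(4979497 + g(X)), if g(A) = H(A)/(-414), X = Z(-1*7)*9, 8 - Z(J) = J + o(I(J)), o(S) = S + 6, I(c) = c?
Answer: sqrt(2634153177)/23 ≈ 2231.5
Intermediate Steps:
H(f) = 4*f
o(S) = 6 + S
Z(J) = 2 - 2*J (Z(J) = 8 - (J + (6 + J)) = 8 - (6 + 2*J) = 8 + (-6 - 2*J) = 2 - 2*J)
X = 144 (X = (2 - (-2)*7)*9 = (2 - 2*(-7))*9 = (2 + 14)*9 = 16*9 = 144)
g(A) = -2*A/207 (g(A) = (4*A)/(-414) = (4*A)*(-1/414) = -2*A/207)
sqrt(4979497 + g(X)) = sqrt(4979497 - 2/207*144) = sqrt(4979497 - 32/23) = sqrt(114528399/23) = sqrt(2634153177)/23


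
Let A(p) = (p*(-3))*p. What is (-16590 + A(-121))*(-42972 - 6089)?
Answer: 2968828293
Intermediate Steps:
A(p) = -3*p² (A(p) = (-3*p)*p = -3*p²)
(-16590 + A(-121))*(-42972 - 6089) = (-16590 - 3*(-121)²)*(-42972 - 6089) = (-16590 - 3*14641)*(-49061) = (-16590 - 43923)*(-49061) = -60513*(-49061) = 2968828293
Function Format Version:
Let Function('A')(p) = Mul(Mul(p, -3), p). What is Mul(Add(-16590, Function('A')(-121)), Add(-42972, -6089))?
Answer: 2968828293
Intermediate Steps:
Function('A')(p) = Mul(-3, Pow(p, 2)) (Function('A')(p) = Mul(Mul(-3, p), p) = Mul(-3, Pow(p, 2)))
Mul(Add(-16590, Function('A')(-121)), Add(-42972, -6089)) = Mul(Add(-16590, Mul(-3, Pow(-121, 2))), Add(-42972, -6089)) = Mul(Add(-16590, Mul(-3, 14641)), -49061) = Mul(Add(-16590, -43923), -49061) = Mul(-60513, -49061) = 2968828293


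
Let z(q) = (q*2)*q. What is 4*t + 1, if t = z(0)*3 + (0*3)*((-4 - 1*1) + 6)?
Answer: 1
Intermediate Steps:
z(q) = 2*q**2 (z(q) = (2*q)*q = 2*q**2)
t = 0 (t = (2*0**2)*3 + (0*3)*((-4 - 1*1) + 6) = (2*0)*3 + 0*((-4 - 1) + 6) = 0*3 + 0*(-5 + 6) = 0 + 0*1 = 0 + 0 = 0)
4*t + 1 = 4*0 + 1 = 0 + 1 = 1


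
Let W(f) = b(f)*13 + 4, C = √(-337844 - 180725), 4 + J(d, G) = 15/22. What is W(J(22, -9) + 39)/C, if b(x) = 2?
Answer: -30*I*√518569/518569 ≈ -0.04166*I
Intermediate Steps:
J(d, G) = -73/22 (J(d, G) = -4 + 15/22 = -73/22)
C = I*√518569 (C = √(-518569) = I*√518569 ≈ 720.12*I)
W(f) = 30 (W(f) = 2*13 + 4 = 26 + 4 = 30)
W(J(22, -9) + 39)/C = 30/((I*√518569)) = 30*(-I*√518569/518569) = -30*I*√518569/518569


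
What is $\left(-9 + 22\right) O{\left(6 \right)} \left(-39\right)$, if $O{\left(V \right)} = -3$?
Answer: $1521$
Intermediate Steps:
$\left(-9 + 22\right) O{\left(6 \right)} \left(-39\right) = \left(-9 + 22\right) \left(-3\right) \left(-39\right) = 13 \left(-3\right) \left(-39\right) = \left(-39\right) \left(-39\right) = 1521$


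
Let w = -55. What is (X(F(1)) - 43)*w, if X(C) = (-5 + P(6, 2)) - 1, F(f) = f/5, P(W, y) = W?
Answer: 2365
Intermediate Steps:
F(f) = f/5 (F(f) = f*(⅕) = f/5)
X(C) = 0 (X(C) = (-5 + 6) - 1 = 1 - 1 = 0)
(X(F(1)) - 43)*w = (0 - 43)*(-55) = -43*(-55) = 2365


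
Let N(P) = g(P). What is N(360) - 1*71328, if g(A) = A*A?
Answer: 58272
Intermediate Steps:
g(A) = A**2
N(P) = P**2
N(360) - 1*71328 = 360**2 - 1*71328 = 129600 - 71328 = 58272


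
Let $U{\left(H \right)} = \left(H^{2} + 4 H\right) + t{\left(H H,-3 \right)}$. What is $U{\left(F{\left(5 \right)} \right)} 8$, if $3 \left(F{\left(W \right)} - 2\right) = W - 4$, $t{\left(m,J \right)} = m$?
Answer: $\frac{1456}{9} \approx 161.78$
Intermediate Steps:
$F{\left(W \right)} = \frac{2}{3} + \frac{W}{3}$ ($F{\left(W \right)} = 2 + \frac{W - 4}{3} = 2 + \frac{-4 + W}{3} = 2 + \left(- \frac{4}{3} + \frac{W}{3}\right) = \frac{2}{3} + \frac{W}{3}$)
$U{\left(H \right)} = 2 H^{2} + 4 H$ ($U{\left(H \right)} = \left(H^{2} + 4 H\right) + H H = \left(H^{2} + 4 H\right) + H^{2} = 2 H^{2} + 4 H$)
$U{\left(F{\left(5 \right)} \right)} 8 = 2 \left(\frac{2}{3} + \frac{1}{3} \cdot 5\right) \left(2 + \left(\frac{2}{3} + \frac{1}{3} \cdot 5\right)\right) 8 = 2 \left(\frac{2}{3} + \frac{5}{3}\right) \left(2 + \left(\frac{2}{3} + \frac{5}{3}\right)\right) 8 = 2 \cdot \frac{7}{3} \left(2 + \frac{7}{3}\right) 8 = 2 \cdot \frac{7}{3} \cdot \frac{13}{3} \cdot 8 = \frac{182}{9} \cdot 8 = \frac{1456}{9}$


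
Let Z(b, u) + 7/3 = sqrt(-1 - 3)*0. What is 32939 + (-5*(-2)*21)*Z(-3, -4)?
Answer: 32449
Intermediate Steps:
Z(b, u) = -7/3 (Z(b, u) = -7/3 + sqrt(-1 - 3)*0 = -7/3 + sqrt(-4)*0 = -7/3 + (2*I)*0 = -7/3 + 0 = -7/3)
32939 + (-5*(-2)*21)*Z(-3, -4) = 32939 + (-5*(-2)*21)*(-7/3) = 32939 + (10*21)*(-7/3) = 32939 + 210*(-7/3) = 32939 - 490 = 32449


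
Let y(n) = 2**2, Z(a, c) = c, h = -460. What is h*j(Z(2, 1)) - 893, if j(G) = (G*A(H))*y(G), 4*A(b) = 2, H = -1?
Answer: -1813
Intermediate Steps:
A(b) = 1/2 (A(b) = (1/4)*2 = 1/2)
y(n) = 4
j(G) = 2*G (j(G) = (G*(1/2))*4 = (G/2)*4 = 2*G)
h*j(Z(2, 1)) - 893 = -920 - 893 = -1813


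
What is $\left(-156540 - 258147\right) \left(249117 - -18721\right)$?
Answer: $-111068936706$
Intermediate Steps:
$\left(-156540 - 258147\right) \left(249117 - -18721\right) = - 414687 \left(249117 + 18721\right) = \left(-414687\right) 267838 = -111068936706$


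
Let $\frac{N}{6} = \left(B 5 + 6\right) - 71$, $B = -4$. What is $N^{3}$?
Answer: $-132651000$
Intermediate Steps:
$N = -510$ ($N = 6 \left(\left(\left(-4\right) 5 + 6\right) - 71\right) = 6 \left(\left(-20 + 6\right) - 71\right) = 6 \left(-14 - 71\right) = 6 \left(-85\right) = -510$)
$N^{3} = \left(-510\right)^{3} = -132651000$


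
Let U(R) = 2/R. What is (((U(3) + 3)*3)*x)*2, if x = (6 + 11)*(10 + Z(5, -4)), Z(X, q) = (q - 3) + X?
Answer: 2992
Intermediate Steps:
Z(X, q) = -3 + X + q (Z(X, q) = (-3 + q) + X = -3 + X + q)
x = 136 (x = (6 + 11)*(10 + (-3 + 5 - 4)) = 17*(10 - 2) = 17*8 = 136)
(((U(3) + 3)*3)*x)*2 = (((2/3 + 3)*3)*136)*2 = (((2*(⅓) + 3)*3)*136)*2 = (((⅔ + 3)*3)*136)*2 = (((11/3)*3)*136)*2 = (11*136)*2 = 1496*2 = 2992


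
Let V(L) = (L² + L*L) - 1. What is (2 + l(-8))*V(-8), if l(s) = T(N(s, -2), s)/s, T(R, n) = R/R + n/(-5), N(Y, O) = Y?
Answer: 8509/40 ≈ 212.73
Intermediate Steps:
T(R, n) = 1 - n/5 (T(R, n) = 1 + n*(-⅕) = 1 - n/5)
l(s) = (1 - s/5)/s
V(L) = -1 + 2*L² (V(L) = (L² + L²) - 1 = 2*L² - 1 = -1 + 2*L²)
(2 + l(-8))*V(-8) = (2 + (⅕)*(5 - 1*(-8))/(-8))*(-1 + 2*(-8)²) = (2 + (⅕)*(-⅛)*(5 + 8))*(-1 + 2*64) = (2 + (⅕)*(-⅛)*13)*(-1 + 128) = (2 - 13/40)*127 = (67/40)*127 = 8509/40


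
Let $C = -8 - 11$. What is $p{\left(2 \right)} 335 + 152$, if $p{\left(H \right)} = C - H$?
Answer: $-6883$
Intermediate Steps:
$C = -19$
$p{\left(H \right)} = -19 - H$
$p{\left(2 \right)} 335 + 152 = \left(-19 - 2\right) 335 + 152 = \left(-21\right) 335 + 152 = -7035 + 152 = -6883$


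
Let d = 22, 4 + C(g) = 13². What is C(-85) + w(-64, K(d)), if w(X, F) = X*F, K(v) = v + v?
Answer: -2651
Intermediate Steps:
C(g) = 165 (C(g) = -4 + 13² = -4 + 169 = 165)
K(v) = 2*v
w(X, F) = F*X
C(-85) + w(-64, K(d)) = 165 + (2*22)*(-64) = 165 + 44*(-64) = 165 - 2816 = -2651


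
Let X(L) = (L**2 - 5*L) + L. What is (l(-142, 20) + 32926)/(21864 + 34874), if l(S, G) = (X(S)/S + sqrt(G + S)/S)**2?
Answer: 49715253/52002956 + 73*I*sqrt(122)/2014199 ≈ 0.95601 + 0.00040031*I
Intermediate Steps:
X(L) = L**2 - 4*L
l(S, G) = (-4 + S + sqrt(G + S)/S)**2 (l(S, G) = ((S*(-4 + S))/S + sqrt(G + S)/S)**2 = ((-4 + S) + sqrt(G + S)/S)**2 = (-4 + S + sqrt(G + S)/S)**2)
(l(-142, 20) + 32926)/(21864 + 34874) = ((sqrt(20 - 142) - 142*(-4 - 142))**2/(-142)**2 + 32926)/(21864 + 34874) = ((sqrt(-122) - 142*(-146))**2/20164 + 32926)/56738 = ((I*sqrt(122) + 20732)**2/20164 + 32926)*(1/56738) = ((20732 + I*sqrt(122))**2/20164 + 32926)*(1/56738) = (32926 + (20732 + I*sqrt(122))**2/20164)*(1/56738) = 16463/28369 + (20732 + I*sqrt(122))**2/1144065032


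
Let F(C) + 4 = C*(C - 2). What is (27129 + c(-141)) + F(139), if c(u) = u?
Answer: 46027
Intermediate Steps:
F(C) = -4 + C*(-2 + C) (F(C) = -4 + C*(C - 2) = -4 + C*(-2 + C))
(27129 + c(-141)) + F(139) = (27129 - 141) + (-4 + 139**2 - 2*139) = 26988 + (-4 + 19321 - 278) = 26988 + 19039 = 46027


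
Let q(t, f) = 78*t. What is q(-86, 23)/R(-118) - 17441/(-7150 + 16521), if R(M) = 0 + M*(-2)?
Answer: -16744186/552889 ≈ -30.285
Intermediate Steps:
R(M) = -2*M (R(M) = 0 - 2*M = -2*M)
q(-86, 23)/R(-118) - 17441/(-7150 + 16521) = (78*(-86))/((-2*(-118))) - 17441/(-7150 + 16521) = -6708/236 - 17441/9371 = -6708*1/236 - 17441*1/9371 = -1677/59 - 17441/9371 = -16744186/552889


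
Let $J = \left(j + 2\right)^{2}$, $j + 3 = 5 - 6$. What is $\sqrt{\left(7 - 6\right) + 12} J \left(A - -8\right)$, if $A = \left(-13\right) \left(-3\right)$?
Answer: $188 \sqrt{13} \approx 677.84$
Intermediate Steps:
$j = -4$ ($j = -3 + \left(5 - 6\right) = -3 - 1 = -4$)
$A = 39$
$J = 4$ ($J = \left(-4 + 2\right)^{2} = \left(-2\right)^{2} = 4$)
$\sqrt{\left(7 - 6\right) + 12} J \left(A - -8\right) = \sqrt{\left(7 - 6\right) + 12} \cdot 4 \left(39 - -8\right) = \sqrt{\left(7 - 6\right) + 12} \cdot 4 \left(39 + 8\right) = \sqrt{1 + 12} \cdot 4 \cdot 47 = \sqrt{13} \cdot 4 \cdot 47 = 4 \sqrt{13} \cdot 47 = 188 \sqrt{13}$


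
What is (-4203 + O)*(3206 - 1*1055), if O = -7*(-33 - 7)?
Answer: -8438373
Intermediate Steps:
O = 280 (O = -7*(-40) = 280)
(-4203 + O)*(3206 - 1*1055) = (-4203 + 280)*(3206 - 1*1055) = -3923*(3206 - 1055) = -3923*2151 = -8438373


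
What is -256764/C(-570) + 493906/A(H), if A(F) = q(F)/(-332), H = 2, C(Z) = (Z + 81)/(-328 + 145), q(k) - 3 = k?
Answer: -26806530116/815 ≈ -3.2891e+7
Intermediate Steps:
q(k) = 3 + k
C(Z) = -27/61 - Z/183 (C(Z) = (81 + Z)/(-183) = (81 + Z)*(-1/183) = -27/61 - Z/183)
A(F) = -3/332 - F/332 (A(F) = (3 + F)/(-332) = (3 + F)*(-1/332) = -3/332 - F/332)
-256764/C(-570) + 493906/A(H) = -256764/(-27/61 - 1/183*(-570)) + 493906/(-3/332 - 1/332*2) = -256764/(-27/61 + 190/61) + 493906/(-3/332 - 1/166) = -256764/163/61 + 493906/(-5/332) = -256764*61/163 + 493906*(-332/5) = -15662604/163 - 163976792/5 = -26806530116/815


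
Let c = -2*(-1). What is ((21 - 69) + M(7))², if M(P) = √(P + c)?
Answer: 2025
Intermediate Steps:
c = 2
M(P) = √(2 + P) (M(P) = √(P + 2) = √(2 + P))
((21 - 69) + M(7))² = ((21 - 69) + √(2 + 7))² = (-48 + √9)² = (-48 + 3)² = (-45)² = 2025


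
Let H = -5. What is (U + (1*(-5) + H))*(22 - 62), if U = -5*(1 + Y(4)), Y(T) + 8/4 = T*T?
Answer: 3400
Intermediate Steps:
Y(T) = -2 + T² (Y(T) = -2 + T*T = -2 + T²)
U = -75 (U = -5*(1 + (-2 + 4²)) = -5*(1 + (-2 + 16)) = -5*(1 + 14) = -5*15 = -75)
(U + (1*(-5) + H))*(22 - 62) = (-75 + (1*(-5) - 5))*(22 - 62) = (-75 + (-5 - 5))*(-40) = (-75 - 10)*(-40) = -85*(-40) = 3400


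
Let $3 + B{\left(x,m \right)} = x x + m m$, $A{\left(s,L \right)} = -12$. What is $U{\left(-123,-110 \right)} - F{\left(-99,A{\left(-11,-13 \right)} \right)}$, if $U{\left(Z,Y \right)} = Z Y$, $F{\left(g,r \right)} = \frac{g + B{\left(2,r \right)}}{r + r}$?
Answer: $\frac{162383}{12} \approx 13532.0$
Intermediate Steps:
$B{\left(x,m \right)} = -3 + m^{2} + x^{2}$ ($B{\left(x,m \right)} = -3 + \left(x x + m m\right) = -3 + \left(x^{2} + m^{2}\right) = -3 + \left(m^{2} + x^{2}\right) = -3 + m^{2} + x^{2}$)
$F{\left(g,r \right)} = \frac{1 + g + r^{2}}{2 r}$ ($F{\left(g,r \right)} = \frac{g + \left(-3 + r^{2} + 2^{2}\right)}{r + r} = \frac{g + \left(-3 + r^{2} + 4\right)}{2 r} = \left(g + \left(1 + r^{2}\right)\right) \frac{1}{2 r} = \left(1 + g + r^{2}\right) \frac{1}{2 r} = \frac{1 + g + r^{2}}{2 r}$)
$U{\left(Z,Y \right)} = Y Z$
$U{\left(-123,-110 \right)} - F{\left(-99,A{\left(-11,-13 \right)} \right)} = \left(-110\right) \left(-123\right) - \frac{1 - 99 + \left(-12\right)^{2}}{2 \left(-12\right)} = 13530 - \frac{1}{2} \left(- \frac{1}{12}\right) \left(1 - 99 + 144\right) = 13530 - \frac{1}{2} \left(- \frac{1}{12}\right) 46 = 13530 - - \frac{23}{12} = 13530 + \frac{23}{12} = \frac{162383}{12}$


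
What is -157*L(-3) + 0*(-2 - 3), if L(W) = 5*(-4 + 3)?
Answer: 785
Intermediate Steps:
L(W) = -5 (L(W) = 5*(-1) = -5)
-157*L(-3) + 0*(-2 - 3) = -157*(-5) + 0*(-2 - 3) = 785 + 0*(-5) = 785 + 0 = 785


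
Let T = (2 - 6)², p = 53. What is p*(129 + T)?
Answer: 7685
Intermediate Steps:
T = 16 (T = (-4)² = 16)
p*(129 + T) = 53*(129 + 16) = 53*145 = 7685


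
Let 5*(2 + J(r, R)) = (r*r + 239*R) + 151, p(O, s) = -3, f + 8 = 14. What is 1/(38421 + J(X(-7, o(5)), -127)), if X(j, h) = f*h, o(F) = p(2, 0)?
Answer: 5/162217 ≈ 3.0823e-5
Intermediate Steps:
f = 6 (f = -8 + 14 = 6)
o(F) = -3
X(j, h) = 6*h
J(r, R) = 141/5 + r**2/5 + 239*R/5 (J(r, R) = -2 + ((r*r + 239*R) + 151)/5 = -2 + ((r**2 + 239*R) + 151)/5 = -2 + (151 + r**2 + 239*R)/5 = -2 + (151/5 + r**2/5 + 239*R/5) = 141/5 + r**2/5 + 239*R/5)
1/(38421 + J(X(-7, o(5)), -127)) = 1/(38421 + (141/5 + (6*(-3))**2/5 + (239/5)*(-127))) = 1/(38421 + (141/5 + (1/5)*(-18)**2 - 30353/5)) = 1/(38421 + (141/5 + (1/5)*324 - 30353/5)) = 1/(38421 + (141/5 + 324/5 - 30353/5)) = 1/(38421 - 29888/5) = 1/(162217/5) = 5/162217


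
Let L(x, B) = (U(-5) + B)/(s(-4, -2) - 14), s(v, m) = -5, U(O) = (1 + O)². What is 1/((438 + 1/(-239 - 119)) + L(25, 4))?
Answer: 6802/2972097 ≈ 0.0022886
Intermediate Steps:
L(x, B) = -16/19 - B/19 (L(x, B) = ((1 - 5)² + B)/(-5 - 14) = ((-4)² + B)/(-19) = (16 + B)*(-1/19) = -16/19 - B/19)
1/((438 + 1/(-239 - 119)) + L(25, 4)) = 1/((438 + 1/(-239 - 119)) + (-16/19 - 1/19*4)) = 1/((438 + 1/(-358)) + (-16/19 - 4/19)) = 1/((438 - 1/358) - 20/19) = 1/(156803/358 - 20/19) = 1/(2972097/6802) = 6802/2972097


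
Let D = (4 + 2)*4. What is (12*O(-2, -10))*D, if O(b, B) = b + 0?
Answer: -576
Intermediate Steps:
O(b, B) = b
D = 24 (D = 6*4 = 24)
(12*O(-2, -10))*D = (12*(-2))*24 = -24*24 = -576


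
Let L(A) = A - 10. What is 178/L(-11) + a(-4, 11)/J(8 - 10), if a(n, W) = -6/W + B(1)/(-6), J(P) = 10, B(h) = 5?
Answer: -39797/4620 ≈ -8.6141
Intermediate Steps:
a(n, W) = -⅚ - 6/W (a(n, W) = -6/W + 5/(-6) = -6/W + 5*(-⅙) = -6/W - ⅚ = -⅚ - 6/W)
L(A) = -10 + A
178/L(-11) + a(-4, 11)/J(8 - 10) = 178/(-10 - 11) + (-⅚ - 6/11)/10 = 178/(-21) + (-⅚ - 6*1/11)*(⅒) = 178*(-1/21) + (-⅚ - 6/11)*(⅒) = -178/21 - 91/66*⅒ = -178/21 - 91/660 = -39797/4620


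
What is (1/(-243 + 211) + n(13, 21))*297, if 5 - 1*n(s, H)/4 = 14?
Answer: -342441/32 ≈ -10701.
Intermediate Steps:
n(s, H) = -36 (n(s, H) = 20 - 4*14 = 20 - 56 = -36)
(1/(-243 + 211) + n(13, 21))*297 = (1/(-243 + 211) - 36)*297 = (1/(-32) - 36)*297 = (-1/32 - 36)*297 = -1153/32*297 = -342441/32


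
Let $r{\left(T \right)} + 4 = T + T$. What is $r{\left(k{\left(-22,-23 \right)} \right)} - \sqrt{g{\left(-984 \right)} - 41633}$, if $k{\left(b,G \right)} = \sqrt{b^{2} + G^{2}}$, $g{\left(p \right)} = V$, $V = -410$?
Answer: $-4 + 2 \sqrt{1013} - i \sqrt{42043} \approx 59.655 - 205.04 i$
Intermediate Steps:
$g{\left(p \right)} = -410$
$k{\left(b,G \right)} = \sqrt{G^{2} + b^{2}}$
$r{\left(T \right)} = -4 + 2 T$ ($r{\left(T \right)} = -4 + \left(T + T\right) = -4 + 2 T$)
$r{\left(k{\left(-22,-23 \right)} \right)} - \sqrt{g{\left(-984 \right)} - 41633} = \left(-4 + 2 \sqrt{\left(-23\right)^{2} + \left(-22\right)^{2}}\right) - \sqrt{-410 - 41633} = \left(-4 + 2 \sqrt{529 + 484}\right) - \sqrt{-42043} = \left(-4 + 2 \sqrt{1013}\right) - i \sqrt{42043} = -4 + 2 \sqrt{1013} - i \sqrt{42043}$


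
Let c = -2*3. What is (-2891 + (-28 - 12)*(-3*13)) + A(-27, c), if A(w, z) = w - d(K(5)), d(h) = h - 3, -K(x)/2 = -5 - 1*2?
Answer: -1369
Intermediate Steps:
K(x) = 14 (K(x) = -2*(-5 - 1*2) = -2*(-5 - 2) = -2*(-7) = 14)
d(h) = -3 + h
c = -6
A(w, z) = -11 + w (A(w, z) = w - (-3 + 14) = w - 1*11 = w - 11 = -11 + w)
(-2891 + (-28 - 12)*(-3*13)) + A(-27, c) = (-2891 + (-28 - 12)*(-3*13)) + (-11 - 27) = (-2891 - 40*(-39)) - 38 = (-2891 + 1560) - 38 = -1331 - 38 = -1369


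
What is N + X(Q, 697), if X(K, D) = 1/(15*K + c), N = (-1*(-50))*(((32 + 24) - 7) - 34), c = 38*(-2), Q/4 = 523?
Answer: 23478001/31304 ≈ 750.00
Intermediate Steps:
Q = 2092 (Q = 4*523 = 2092)
c = -76
N = 750 (N = 50*((56 - 7) - 34) = 50*(49 - 34) = 50*15 = 750)
X(K, D) = 1/(-76 + 15*K) (X(K, D) = 1/(15*K - 76) = 1/(-76 + 15*K))
N + X(Q, 697) = 750 + 1/(-76 + 15*2092) = 750 + 1/(-76 + 31380) = 750 + 1/31304 = 23478001/31304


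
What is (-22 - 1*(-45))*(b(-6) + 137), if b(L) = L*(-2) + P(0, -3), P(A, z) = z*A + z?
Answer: 3358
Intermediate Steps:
P(A, z) = z + A*z (P(A, z) = A*z + z = z + A*z)
b(L) = -3 - 2*L (b(L) = L*(-2) - 3*(1 + 0) = -2*L - 3*1 = -2*L - 3 = -3 - 2*L)
(-22 - 1*(-45))*(b(-6) + 137) = (-22 - 1*(-45))*((-3 - 2*(-6)) + 137) = (-22 + 45)*((-3 + 12) + 137) = 23*(9 + 137) = 23*146 = 3358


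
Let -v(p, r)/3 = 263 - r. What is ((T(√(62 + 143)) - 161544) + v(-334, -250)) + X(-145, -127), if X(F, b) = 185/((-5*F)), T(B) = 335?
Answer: -23598423/145 ≈ -1.6275e+5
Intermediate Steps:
v(p, r) = -789 + 3*r (v(p, r) = -3*(263 - r) = -789 + 3*r)
X(F, b) = -37/F (X(F, b) = 185*(-1/(5*F)) = -37/F)
((T(√(62 + 143)) - 161544) + v(-334, -250)) + X(-145, -127) = ((335 - 161544) + (-789 + 3*(-250))) - 37/(-145) = (-161209 + (-789 - 750)) - 37*(-1/145) = (-161209 - 1539) + 37/145 = -162748 + 37/145 = -23598423/145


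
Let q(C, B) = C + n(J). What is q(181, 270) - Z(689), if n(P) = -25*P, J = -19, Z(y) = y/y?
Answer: 655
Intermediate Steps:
Z(y) = 1
q(C, B) = 475 + C (q(C, B) = C - 25*(-19) = C + 475 = 475 + C)
q(181, 270) - Z(689) = (475 + 181) - 1*1 = 656 - 1 = 655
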